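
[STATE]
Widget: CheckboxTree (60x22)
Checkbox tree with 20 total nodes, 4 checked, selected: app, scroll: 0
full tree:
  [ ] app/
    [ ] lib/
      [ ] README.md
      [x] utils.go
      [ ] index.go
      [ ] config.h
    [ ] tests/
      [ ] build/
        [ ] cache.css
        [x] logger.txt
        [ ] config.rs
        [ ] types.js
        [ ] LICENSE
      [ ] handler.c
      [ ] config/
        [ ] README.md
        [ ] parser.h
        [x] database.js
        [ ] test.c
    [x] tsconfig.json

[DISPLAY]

>[-] app/                                                   
   [-] lib/                                                 
     [ ] README.md                                          
     [x] utils.go                                           
     [ ] index.go                                           
     [ ] config.h                                           
   [-] tests/                                               
     [-] build/                                             
       [ ] cache.css                                        
       [x] logger.txt                                       
       [ ] config.rs                                        
       [ ] types.js                                         
       [ ] LICENSE                                          
     [ ] handler.c                                          
     [-] config/                                            
       [ ] README.md                                        
       [ ] parser.h                                         
       [x] database.js                                      
       [ ] test.c                                           
   [x] tsconfig.json                                        
                                                            
                                                            


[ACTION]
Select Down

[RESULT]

 [-] app/                                                   
>  [-] lib/                                                 
     [ ] README.md                                          
     [x] utils.go                                           
     [ ] index.go                                           
     [ ] config.h                                           
   [-] tests/                                               
     [-] build/                                             
       [ ] cache.css                                        
       [x] logger.txt                                       
       [ ] config.rs                                        
       [ ] types.js                                         
       [ ] LICENSE                                          
     [ ] handler.c                                          
     [-] config/                                            
       [ ] README.md                                        
       [ ] parser.h                                         
       [x] database.js                                      
       [ ] test.c                                           
   [x] tsconfig.json                                        
                                                            
                                                            


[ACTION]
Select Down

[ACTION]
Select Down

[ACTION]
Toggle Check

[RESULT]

 [-] app/                                                   
   [ ] lib/                                                 
     [ ] README.md                                          
>    [ ] utils.go                                           
     [ ] index.go                                           
     [ ] config.h                                           
   [-] tests/                                               
     [-] build/                                             
       [ ] cache.css                                        
       [x] logger.txt                                       
       [ ] config.rs                                        
       [ ] types.js                                         
       [ ] LICENSE                                          
     [ ] handler.c                                          
     [-] config/                                            
       [ ] README.md                                        
       [ ] parser.h                                         
       [x] database.js                                      
       [ ] test.c                                           
   [x] tsconfig.json                                        
                                                            
                                                            


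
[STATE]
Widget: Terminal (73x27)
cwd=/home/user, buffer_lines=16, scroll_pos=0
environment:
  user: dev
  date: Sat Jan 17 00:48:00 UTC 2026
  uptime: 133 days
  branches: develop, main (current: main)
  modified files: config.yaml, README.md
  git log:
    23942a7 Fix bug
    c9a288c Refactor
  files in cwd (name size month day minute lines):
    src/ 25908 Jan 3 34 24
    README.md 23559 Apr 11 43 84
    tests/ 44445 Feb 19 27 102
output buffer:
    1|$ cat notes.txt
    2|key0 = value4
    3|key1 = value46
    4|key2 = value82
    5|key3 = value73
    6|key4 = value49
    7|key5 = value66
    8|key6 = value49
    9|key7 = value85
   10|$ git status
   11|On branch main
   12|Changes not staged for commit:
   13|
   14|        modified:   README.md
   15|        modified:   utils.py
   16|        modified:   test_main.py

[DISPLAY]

$ cat notes.txt                                                          
key0 = value4                                                            
key1 = value46                                                           
key2 = value82                                                           
key3 = value73                                                           
key4 = value49                                                           
key5 = value66                                                           
key6 = value49                                                           
key7 = value85                                                           
$ git status                                                             
On branch main                                                           
Changes not staged for commit:                                           
                                                                         
        modified:   README.md                                            
        modified:   utils.py                                             
        modified:   test_main.py                                         
$ █                                                                      
                                                                         
                                                                         
                                                                         
                                                                         
                                                                         
                                                                         
                                                                         
                                                                         
                                                                         
                                                                         


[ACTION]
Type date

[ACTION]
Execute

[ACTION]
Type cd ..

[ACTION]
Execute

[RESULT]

$ cat notes.txt                                                          
key0 = value4                                                            
key1 = value46                                                           
key2 = value82                                                           
key3 = value73                                                           
key4 = value49                                                           
key5 = value66                                                           
key6 = value49                                                           
key7 = value85                                                           
$ git status                                                             
On branch main                                                           
Changes not staged for commit:                                           
                                                                         
        modified:   README.md                                            
        modified:   utils.py                                             
        modified:   test_main.py                                         
$ date                                                                   
Sat Jan 17 00:48:00 UTC 2026                                             
$ cd ..                                                                  
                                                                         
$ █                                                                      
                                                                         
                                                                         
                                                                         
                                                                         
                                                                         
                                                                         


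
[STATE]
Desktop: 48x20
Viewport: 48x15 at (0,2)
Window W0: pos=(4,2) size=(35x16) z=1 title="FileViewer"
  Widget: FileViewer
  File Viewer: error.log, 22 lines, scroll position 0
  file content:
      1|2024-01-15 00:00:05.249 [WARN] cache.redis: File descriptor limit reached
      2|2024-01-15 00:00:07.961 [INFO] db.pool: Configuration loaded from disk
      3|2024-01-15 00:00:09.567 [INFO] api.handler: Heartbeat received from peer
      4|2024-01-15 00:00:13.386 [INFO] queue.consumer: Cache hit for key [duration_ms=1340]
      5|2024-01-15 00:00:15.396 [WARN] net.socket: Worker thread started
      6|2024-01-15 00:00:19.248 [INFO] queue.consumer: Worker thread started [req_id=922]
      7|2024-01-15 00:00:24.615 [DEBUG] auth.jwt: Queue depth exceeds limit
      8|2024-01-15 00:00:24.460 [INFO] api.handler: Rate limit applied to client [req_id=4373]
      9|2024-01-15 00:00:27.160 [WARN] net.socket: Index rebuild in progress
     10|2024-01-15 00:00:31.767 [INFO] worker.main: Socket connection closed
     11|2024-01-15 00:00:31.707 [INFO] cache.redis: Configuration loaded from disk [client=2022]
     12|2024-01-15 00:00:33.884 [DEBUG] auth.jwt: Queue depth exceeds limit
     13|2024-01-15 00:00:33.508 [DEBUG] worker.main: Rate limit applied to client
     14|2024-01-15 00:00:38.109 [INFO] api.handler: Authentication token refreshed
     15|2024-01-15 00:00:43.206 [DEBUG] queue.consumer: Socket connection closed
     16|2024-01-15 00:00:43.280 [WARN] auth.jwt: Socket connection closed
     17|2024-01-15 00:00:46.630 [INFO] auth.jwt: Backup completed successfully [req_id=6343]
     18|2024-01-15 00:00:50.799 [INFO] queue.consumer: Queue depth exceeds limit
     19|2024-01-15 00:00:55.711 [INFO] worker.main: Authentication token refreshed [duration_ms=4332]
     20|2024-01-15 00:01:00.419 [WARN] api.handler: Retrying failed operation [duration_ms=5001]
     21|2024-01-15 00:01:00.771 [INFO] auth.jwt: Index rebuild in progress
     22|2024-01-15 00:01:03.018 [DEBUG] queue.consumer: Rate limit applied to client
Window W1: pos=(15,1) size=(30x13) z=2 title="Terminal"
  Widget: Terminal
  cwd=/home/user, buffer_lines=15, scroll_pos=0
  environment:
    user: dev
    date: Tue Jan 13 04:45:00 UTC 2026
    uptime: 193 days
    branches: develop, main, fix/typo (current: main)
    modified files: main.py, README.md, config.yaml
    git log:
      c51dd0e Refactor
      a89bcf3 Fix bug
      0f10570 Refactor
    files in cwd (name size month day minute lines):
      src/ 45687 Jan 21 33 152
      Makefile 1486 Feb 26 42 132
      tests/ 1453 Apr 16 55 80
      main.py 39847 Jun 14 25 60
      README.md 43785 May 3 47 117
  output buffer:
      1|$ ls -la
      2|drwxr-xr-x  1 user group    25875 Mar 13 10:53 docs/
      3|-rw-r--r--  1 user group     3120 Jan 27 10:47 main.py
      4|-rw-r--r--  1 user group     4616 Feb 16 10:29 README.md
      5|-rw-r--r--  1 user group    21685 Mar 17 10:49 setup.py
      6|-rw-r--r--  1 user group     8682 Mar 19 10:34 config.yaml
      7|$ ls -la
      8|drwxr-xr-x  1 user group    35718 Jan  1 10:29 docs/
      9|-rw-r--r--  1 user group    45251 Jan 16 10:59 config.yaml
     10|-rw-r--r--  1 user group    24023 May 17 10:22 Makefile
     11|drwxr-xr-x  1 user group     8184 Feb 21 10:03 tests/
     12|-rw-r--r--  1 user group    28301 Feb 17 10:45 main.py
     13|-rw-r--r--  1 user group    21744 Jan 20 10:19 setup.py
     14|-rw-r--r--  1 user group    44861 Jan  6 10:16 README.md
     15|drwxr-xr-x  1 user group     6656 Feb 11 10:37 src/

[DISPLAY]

    ┏━━━━━━━━━━┃ Terminal                   ┃   
    ┃ FileViewe┠────────────────────────────┨   
    ┠──────────┃$ ls -la                    ┃   
    ┃2024-01-15┃drwxr-xr-x  1 user group    ┃   
    ┃2024-01-15┃-rw-r--r--  1 user group    ┃   
    ┃2024-01-15┃-rw-r--r--  1 user group    ┃   
    ┃2024-01-15┃-rw-r--r--  1 user group    ┃   
    ┃2024-01-15┃-rw-r--r--  1 user group    ┃   
    ┃2024-01-15┃$ ls -la                    ┃   
    ┃2024-01-15┃drwxr-xr-x  1 user group    ┃   
    ┃2024-01-15┃-rw-r--r--  1 user group    ┃   
    ┃2024-01-15┗━━━━━━━━━━━━━━━━━━━━━━━━━━━━┛   
    ┃2024-01-15 00:00:31.767 [INFO] w░┃         
    ┃2024-01-15 00:00:31.707 [INFO] c░┃         
    ┃2024-01-15 00:00:33.884 [DEBUG] ▼┃         


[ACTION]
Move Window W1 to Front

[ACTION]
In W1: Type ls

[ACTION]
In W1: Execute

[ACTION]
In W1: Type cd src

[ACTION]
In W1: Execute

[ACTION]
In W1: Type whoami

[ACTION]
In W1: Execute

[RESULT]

    ┏━━━━━━━━━━┃ Terminal                   ┃   
    ┃ FileViewe┠────────────────────────────┨   
    ┠──────────┃-rw-r--r--  1 user group    ┃   
    ┃2024-01-15┃drwxr-xr-x  1 user group    ┃   
    ┃2024-01-15┃$ ls                        ┃   
    ┃2024-01-15┃src/  Makefile  tests/  main┃   
    ┃2024-01-15┃$ cd src                    ┃   
    ┃2024-01-15┃                            ┃   
    ┃2024-01-15┃$ whoami                    ┃   
    ┃2024-01-15┃dev                         ┃   
    ┃2024-01-15┃$ █                         ┃   
    ┃2024-01-15┗━━━━━━━━━━━━━━━━━━━━━━━━━━━━┛   
    ┃2024-01-15 00:00:31.767 [INFO] w░┃         
    ┃2024-01-15 00:00:31.707 [INFO] c░┃         
    ┃2024-01-15 00:00:33.884 [DEBUG] ▼┃         


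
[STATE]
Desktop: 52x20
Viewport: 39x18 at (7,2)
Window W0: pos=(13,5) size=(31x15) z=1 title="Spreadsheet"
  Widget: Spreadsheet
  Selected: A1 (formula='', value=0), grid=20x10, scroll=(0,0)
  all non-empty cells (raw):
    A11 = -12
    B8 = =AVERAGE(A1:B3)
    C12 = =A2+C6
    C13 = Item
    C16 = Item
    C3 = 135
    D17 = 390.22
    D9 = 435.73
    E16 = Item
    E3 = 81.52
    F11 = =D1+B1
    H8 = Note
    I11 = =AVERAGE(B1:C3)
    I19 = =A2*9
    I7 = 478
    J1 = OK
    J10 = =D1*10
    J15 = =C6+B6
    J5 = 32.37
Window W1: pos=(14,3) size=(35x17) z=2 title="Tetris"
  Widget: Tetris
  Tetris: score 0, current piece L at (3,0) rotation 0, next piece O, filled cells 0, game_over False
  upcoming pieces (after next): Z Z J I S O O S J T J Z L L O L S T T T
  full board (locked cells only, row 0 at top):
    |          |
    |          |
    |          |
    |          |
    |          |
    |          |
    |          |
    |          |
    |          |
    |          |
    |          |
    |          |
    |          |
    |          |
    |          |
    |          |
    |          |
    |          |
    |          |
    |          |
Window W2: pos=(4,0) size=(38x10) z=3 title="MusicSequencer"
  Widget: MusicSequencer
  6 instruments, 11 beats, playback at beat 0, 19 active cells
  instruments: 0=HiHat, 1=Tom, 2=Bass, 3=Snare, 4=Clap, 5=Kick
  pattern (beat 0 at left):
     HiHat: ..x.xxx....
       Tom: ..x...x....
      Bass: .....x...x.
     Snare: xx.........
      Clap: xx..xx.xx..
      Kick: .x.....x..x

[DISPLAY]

──────────────────────────────────┨    
    ▼1234567890                   ┃━━━━
iHat··█·███····                   ┃    
 Tom··█···█····                   ┃────
Bass·····█···█·                   ┃    
nare██·········                   ┃    
Clap██··██·██··                   ┃    
━━━━━━━━━━━━━━━━━━━━━━━━━━━━━━━━━━┛    
      ┃┃          │                    
      ┃┃          │                    
      ┃┃          │Score:              
      ┃┃          │0                   
      ┃┃          │                    
      ┃┃          │                    
      ┃┃          │                    
      ┃┃          │                    
      ┃┃          │                    
      ┗┗━━━━━━━━━━━━━━━━━━━━━━━━━━━━━━━


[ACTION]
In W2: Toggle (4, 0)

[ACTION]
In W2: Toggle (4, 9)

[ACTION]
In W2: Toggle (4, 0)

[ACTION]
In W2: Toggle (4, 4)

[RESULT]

──────────────────────────────────┨    
    ▼1234567890                   ┃━━━━
iHat··█·███····                   ┃    
 Tom··█···█····                   ┃────
Bass·····█···█·                   ┃    
nare██·········                   ┃    
Clap██···█·███·                   ┃    
━━━━━━━━━━━━━━━━━━━━━━━━━━━━━━━━━━┛    
      ┃┃          │                    
      ┃┃          │                    
      ┃┃          │Score:              
      ┃┃          │0                   
      ┃┃          │                    
      ┃┃          │                    
      ┃┃          │                    
      ┃┃          │                    
      ┃┃          │                    
      ┗┗━━━━━━━━━━━━━━━━━━━━━━━━━━━━━━━


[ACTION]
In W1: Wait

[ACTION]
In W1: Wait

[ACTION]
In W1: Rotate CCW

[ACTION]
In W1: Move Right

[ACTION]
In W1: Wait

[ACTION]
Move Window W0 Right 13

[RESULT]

──────────────────────────────────┨    
    ▼1234567890                   ┃━━━━
iHat··█·███····                   ┃    
 Tom··█···█····                   ┃────
Bass·····█···█·                   ┃    
nare██·········                   ┃    
Clap██···█·███·                   ┃    
━━━━━━━━━━━━━━━━━━━━━━━━━━━━━━━━━━┛    
       ┃          │                    
       ┃          │                    
       ┃          │Score:              
       ┃          │0                   
       ┃          │                    
       ┃          │                    
       ┃          │                    
       ┃          │                    
       ┃          │                    
       ┗━━━━━━━━━━━━━━━━━━━━━━━━━━━━━━━


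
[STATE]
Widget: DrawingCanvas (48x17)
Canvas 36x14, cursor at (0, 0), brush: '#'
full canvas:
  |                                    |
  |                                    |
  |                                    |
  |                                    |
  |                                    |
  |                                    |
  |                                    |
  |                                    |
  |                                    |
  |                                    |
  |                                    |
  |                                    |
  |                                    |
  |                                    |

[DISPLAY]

+                                               
                                                
                                                
                                                
                                                
                                                
                                                
                                                
                                                
                                                
                                                
                                                
                                                
                                                
                                                
                                                
                                                


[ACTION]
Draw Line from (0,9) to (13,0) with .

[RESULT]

+        .                                      
        .                                       
        .                                       
       .                                        
      .                                         
      .                                         
     .                                          
    .                                           
   .                                            
   .                                            
  .                                             
 .                                              
 .                                              
.                                               
                                                
                                                
                                                


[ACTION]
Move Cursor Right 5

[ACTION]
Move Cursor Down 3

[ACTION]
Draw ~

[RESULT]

         .                                      
        .                                       
        .                                       
     ~ .                                        
      .                                         
      .                                         
     .                                          
    .                                           
   .                                            
   .                                            
  .                                             
 .                                              
 .                                              
.                                               
                                                
                                                
                                                


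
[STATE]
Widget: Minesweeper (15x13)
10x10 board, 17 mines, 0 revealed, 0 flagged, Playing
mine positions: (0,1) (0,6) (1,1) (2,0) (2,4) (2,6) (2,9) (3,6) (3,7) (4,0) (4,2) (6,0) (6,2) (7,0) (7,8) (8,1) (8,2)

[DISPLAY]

■■■■■■■■■■     
■■■■■■■■■■     
■■■■■■■■■■     
■■■■■■■■■■     
■■■■■■■■■■     
■■■■■■■■■■     
■■■■■■■■■■     
■■■■■■■■■■     
■■■■■■■■■■     
■■■■■■■■■■     
               
               
               


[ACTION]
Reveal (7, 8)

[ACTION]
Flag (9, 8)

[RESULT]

■✹■■■■✹■■■     
■✹■■■■■■■■     
✹■■■✹■✹■■✹     
■■■■■■✹✹■■     
✹■✹■■■■■■■     
■■■■■■■■■■     
✹■✹■■■■■■■     
✹■■■■■■■✹■     
■✹✹■■■■■■■     
■■■■■■■■■■     
               
               
               


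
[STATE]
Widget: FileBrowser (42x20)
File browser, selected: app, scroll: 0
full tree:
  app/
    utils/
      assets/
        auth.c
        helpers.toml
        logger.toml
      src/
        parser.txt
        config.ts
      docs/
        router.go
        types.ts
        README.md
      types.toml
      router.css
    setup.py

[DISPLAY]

> [-] app/                                
    [+] utils/                            
    setup.py                              
                                          
                                          
                                          
                                          
                                          
                                          
                                          
                                          
                                          
                                          
                                          
                                          
                                          
                                          
                                          
                                          
                                          


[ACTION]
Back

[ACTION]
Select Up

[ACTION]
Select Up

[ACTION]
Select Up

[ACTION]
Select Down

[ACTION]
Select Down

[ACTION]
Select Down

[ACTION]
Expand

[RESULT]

  [-] app/                                
    [+] utils/                            
  > setup.py                              
                                          
                                          
                                          
                                          
                                          
                                          
                                          
                                          
                                          
                                          
                                          
                                          
                                          
                                          
                                          
                                          
                                          


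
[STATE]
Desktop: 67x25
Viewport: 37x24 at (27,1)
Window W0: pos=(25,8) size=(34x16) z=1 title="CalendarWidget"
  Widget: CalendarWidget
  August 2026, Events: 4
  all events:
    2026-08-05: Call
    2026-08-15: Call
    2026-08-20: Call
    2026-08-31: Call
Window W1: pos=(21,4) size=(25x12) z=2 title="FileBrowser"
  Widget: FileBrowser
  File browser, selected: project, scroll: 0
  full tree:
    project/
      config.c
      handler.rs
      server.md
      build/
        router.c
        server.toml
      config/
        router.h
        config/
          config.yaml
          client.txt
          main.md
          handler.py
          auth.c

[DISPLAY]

                                     
                                     
                                     
━━━━━━━━━━━━━━━━━━┓                  
Browser           ┃                  
──────────────────┨                  
 project/         ┃                  
onfig.c           ┃━━━━━━━━━━━━┓     
andler.rs         ┃            ┃     
erver.md          ┃────────────┨     
+] build/         ┃6           ┃     
+] config/        ┃            ┃     
                  ┃            ┃     
                  ┃9           ┃     
━━━━━━━━━━━━━━━━━━┛6           ┃     
7 18 19 20* 21 22 23           ┃     
4 25 26 27 28 29 30            ┃     
1*                             ┃     
                               ┃     
                               ┃     
                               ┃     
                               ┃     
━━━━━━━━━━━━━━━━━━━━━━━━━━━━━━━┛     
                                     


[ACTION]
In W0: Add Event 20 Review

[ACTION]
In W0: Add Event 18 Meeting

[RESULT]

                                     
                                     
                                     
━━━━━━━━━━━━━━━━━━┓                  
Browser           ┃                  
──────────────────┨                  
 project/         ┃                  
onfig.c           ┃━━━━━━━━━━━━┓     
andler.rs         ┃            ┃     
erver.md          ┃────────────┨     
+] build/         ┃6           ┃     
+] config/        ┃            ┃     
                  ┃            ┃     
                  ┃9           ┃     
━━━━━━━━━━━━━━━━━━┛6           ┃     
7 18* 19 20* 21 22 23          ┃     
4 25 26 27 28 29 30            ┃     
1*                             ┃     
                               ┃     
                               ┃     
                               ┃     
                               ┃     
━━━━━━━━━━━━━━━━━━━━━━━━━━━━━━━┛     
                                     


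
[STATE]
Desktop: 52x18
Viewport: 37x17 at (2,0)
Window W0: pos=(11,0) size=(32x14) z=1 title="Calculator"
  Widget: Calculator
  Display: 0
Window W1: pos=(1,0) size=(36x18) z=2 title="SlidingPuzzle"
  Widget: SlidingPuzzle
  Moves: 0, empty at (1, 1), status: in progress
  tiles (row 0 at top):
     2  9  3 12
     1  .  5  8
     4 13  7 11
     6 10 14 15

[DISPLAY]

━━━━━━━━━━━━━━━━━━━━━━━━━━━━━━━━━━┓━━
 SlidingPuzzle                    ┃  
──────────────────────────────────┨──
┌────┬────┬────┬────┐             ┃  
│  2 │  9 │  3 │ 12 │             ┃  
├────┼────┼────┼────┤             ┃  
│  1 │    │  5 │  8 │             ┃  
├────┼────┼────┼────┤             ┃  
│  4 │ 13 │  7 │ 11 │             ┃  
├────┼────┼────┼────┤             ┃  
│  6 │ 10 │ 14 │ 15 │             ┃  
└────┴────┴────┴────┘             ┃  
Moves: 0                          ┃  
                                  ┃━━
                                  ┃  
                                  ┃  
                                  ┃  


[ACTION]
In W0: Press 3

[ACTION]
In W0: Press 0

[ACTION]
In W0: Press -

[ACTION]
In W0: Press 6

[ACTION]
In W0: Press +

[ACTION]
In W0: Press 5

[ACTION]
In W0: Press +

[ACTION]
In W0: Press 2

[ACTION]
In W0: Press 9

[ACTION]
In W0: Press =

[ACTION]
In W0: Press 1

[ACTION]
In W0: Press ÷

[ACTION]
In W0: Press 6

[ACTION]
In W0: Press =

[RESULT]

━━━━━━━━━━━━━━━━━━━━━━━━━━━━━━━━━━┓━━
 SlidingPuzzle                    ┃  
──────────────────────────────────┨──
┌────┬────┬────┬────┐             ┃66
│  2 │  9 │  3 │ 12 │             ┃  
├────┼────┼────┼────┤             ┃  
│  1 │    │  5 │  8 │             ┃  
├────┼────┼────┼────┤             ┃  
│  4 │ 13 │  7 │ 11 │             ┃  
├────┼────┼────┼────┤             ┃  
│  6 │ 10 │ 14 │ 15 │             ┃  
└────┴────┴────┴────┘             ┃  
Moves: 0                          ┃  
                                  ┃━━
                                  ┃  
                                  ┃  
                                  ┃  


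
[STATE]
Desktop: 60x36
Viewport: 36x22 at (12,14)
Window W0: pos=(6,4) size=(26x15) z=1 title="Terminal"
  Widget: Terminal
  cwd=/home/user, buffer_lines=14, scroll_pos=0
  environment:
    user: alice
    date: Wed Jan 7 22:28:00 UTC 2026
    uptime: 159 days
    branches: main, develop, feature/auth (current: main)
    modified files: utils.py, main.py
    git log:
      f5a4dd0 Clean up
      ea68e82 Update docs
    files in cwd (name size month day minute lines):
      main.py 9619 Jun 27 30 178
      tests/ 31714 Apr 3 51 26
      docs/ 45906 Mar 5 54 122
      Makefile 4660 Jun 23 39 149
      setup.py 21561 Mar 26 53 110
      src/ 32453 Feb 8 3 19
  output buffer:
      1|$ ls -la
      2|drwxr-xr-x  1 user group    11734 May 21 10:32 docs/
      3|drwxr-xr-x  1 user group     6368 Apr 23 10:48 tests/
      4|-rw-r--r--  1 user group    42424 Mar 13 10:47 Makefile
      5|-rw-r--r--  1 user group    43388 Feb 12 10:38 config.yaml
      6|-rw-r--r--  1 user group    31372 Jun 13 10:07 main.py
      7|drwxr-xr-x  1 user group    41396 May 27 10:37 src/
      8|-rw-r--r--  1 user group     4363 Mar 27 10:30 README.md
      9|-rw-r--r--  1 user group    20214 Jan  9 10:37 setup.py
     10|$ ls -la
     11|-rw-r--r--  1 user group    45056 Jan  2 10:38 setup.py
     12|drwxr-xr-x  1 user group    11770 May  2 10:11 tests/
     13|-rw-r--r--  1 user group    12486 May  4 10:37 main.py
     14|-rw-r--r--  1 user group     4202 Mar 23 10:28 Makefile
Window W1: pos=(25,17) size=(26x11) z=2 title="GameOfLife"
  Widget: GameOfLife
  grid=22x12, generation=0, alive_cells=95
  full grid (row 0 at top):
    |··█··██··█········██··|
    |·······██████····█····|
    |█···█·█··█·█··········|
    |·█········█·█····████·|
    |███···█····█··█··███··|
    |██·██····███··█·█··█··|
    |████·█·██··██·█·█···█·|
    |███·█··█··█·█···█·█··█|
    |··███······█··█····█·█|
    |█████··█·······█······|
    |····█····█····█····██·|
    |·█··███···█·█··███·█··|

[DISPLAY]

--r--  1 user group┃                
--r--  1 user group┃                
-la                ┃                
--r--  1 user┏━━━━━━━━━━━━━━━━━━━━━━
━━━━━━━━━━━━━┃ GameOfLife           
             ┠──────────────────────
             ┃Gen: 0                
             ┃·█········█·█····████·
             ┃███···█····█··█··███··
             ┃██·██····███··█·█··█··
             ┃████·█·██··██·█·█···█·
             ┃███·█··█··█·█···█·█··█
             ┃··███······█··█····█·█
             ┗━━━━━━━━━━━━━━━━━━━━━━
                                    
                                    
                                    
                                    
                                    
                                    
                                    
                                    


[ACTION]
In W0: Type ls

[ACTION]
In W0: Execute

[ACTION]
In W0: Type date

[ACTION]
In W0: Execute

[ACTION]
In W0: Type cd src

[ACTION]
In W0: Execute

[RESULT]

an 7 22:28:00 UTC 2┃                
src                ┃                
                   ┃                
             ┏━━━━━━━━━━━━━━━━━━━━━━
━━━━━━━━━━━━━┃ GameOfLife           
             ┠──────────────────────
             ┃Gen: 0                
             ┃·█········█·█····████·
             ┃███···█····█··█··███··
             ┃██·██····███··█·█··█··
             ┃████·█·██··██·█·█···█·
             ┃███·█··█··█·█···█·█··█
             ┃··███······█··█····█·█
             ┗━━━━━━━━━━━━━━━━━━━━━━
                                    
                                    
                                    
                                    
                                    
                                    
                                    
                                    


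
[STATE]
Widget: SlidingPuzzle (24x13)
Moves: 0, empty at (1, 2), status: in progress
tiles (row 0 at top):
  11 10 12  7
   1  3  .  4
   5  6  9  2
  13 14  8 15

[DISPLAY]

┌────┬────┬────┬────┐   
│ 11 │ 10 │ 12 │  7 │   
├────┼────┼────┼────┤   
│  1 │  3 │    │  4 │   
├────┼────┼────┼────┤   
│  5 │  6 │  9 │  2 │   
├────┼────┼────┼────┤   
│ 13 │ 14 │  8 │ 15 │   
└────┴────┴────┴────┘   
Moves: 0                
                        
                        
                        


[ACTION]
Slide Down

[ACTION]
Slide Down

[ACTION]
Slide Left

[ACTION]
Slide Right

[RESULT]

┌────┬────┬────┬────┐   
│ 11 │ 10 │    │  7 │   
├────┼────┼────┼────┤   
│  1 │  3 │ 12 │  4 │   
├────┼────┼────┼────┤   
│  5 │  6 │  9 │  2 │   
├────┼────┼────┼────┤   
│ 13 │ 14 │  8 │ 15 │   
└────┴────┴────┴────┘   
Moves: 3                
                        
                        
                        


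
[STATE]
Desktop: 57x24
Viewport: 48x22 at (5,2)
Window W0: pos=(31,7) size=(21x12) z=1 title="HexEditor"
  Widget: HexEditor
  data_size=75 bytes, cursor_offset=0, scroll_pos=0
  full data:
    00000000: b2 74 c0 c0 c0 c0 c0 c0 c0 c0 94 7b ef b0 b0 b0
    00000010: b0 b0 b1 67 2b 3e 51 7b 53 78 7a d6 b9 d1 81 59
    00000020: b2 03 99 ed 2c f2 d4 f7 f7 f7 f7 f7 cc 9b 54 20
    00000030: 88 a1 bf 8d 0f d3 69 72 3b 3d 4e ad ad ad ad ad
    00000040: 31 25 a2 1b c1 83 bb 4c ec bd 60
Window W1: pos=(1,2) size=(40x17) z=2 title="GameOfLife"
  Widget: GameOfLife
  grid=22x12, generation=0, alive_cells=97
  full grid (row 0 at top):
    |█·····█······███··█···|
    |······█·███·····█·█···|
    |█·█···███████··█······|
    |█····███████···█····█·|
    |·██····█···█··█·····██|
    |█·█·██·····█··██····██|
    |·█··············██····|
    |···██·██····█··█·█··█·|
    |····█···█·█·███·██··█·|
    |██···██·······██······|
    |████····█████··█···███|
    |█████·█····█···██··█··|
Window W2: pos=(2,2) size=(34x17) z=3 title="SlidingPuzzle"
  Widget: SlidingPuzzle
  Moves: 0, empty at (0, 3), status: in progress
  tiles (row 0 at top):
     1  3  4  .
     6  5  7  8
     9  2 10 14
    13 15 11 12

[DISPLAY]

━━━━━━━━━━━━━━━━━━━━━━━━━━━━━━┓━━━━┓            
lidingPuzzle                  ┃    ┃            
──────────────────────────────┨────┨            
───┬────┬────┬────┐           ┃    ┃            
 1 │  3 │  4 │    │           ┃    ┃            
───┼────┼────┼────┤           ┃    ┃━━━━━━━━━━┓ 
 6 │  5 │  7 │  8 │           ┃    ┃r         ┃ 
───┼────┼────┼────┤           ┃    ┃──────────┨ 
 9 │  2 │ 10 │ 14 │           ┃    ┃ B2 74 c0 ┃ 
───┼────┼────┼────┤           ┃    ┃ b0 b0 b1 ┃ 
13 │ 15 │ 11 │ 12 │           ┃    ┃ b2 03 99 ┃ 
───┴────┴────┴────┘           ┃    ┃ 88 a1 bf ┃ 
ves: 0                        ┃    ┃ 31 25 a2 ┃ 
                              ┃    ┃          ┃ 
                              ┃    ┃          ┃ 
                              ┃    ┃          ┃ 
━━━━━━━━━━━━━━━━━━━━━━━━━━━━━━┛━━━━┛━━━━━━━━━━┛ 
                                                
                                                
                                                
                                                
                                                


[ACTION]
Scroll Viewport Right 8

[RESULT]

━━━━━━━━━━━━━━━━━━━━━━━━━━┓━━━━┓                
ngPuzzle                  ┃    ┃                
──────────────────────────┨────┨                
────┬────┬────┐           ┃    ┃                
  3 │  4 │    │           ┃    ┃                
────┼────┼────┤           ┃    ┃━━━━━━━━━━┓     
  5 │  7 │  8 │           ┃    ┃r         ┃     
────┼────┼────┤           ┃    ┃──────────┨     
  2 │ 10 │ 14 │           ┃    ┃ B2 74 c0 ┃     
────┼────┼────┤           ┃    ┃ b0 b0 b1 ┃     
 15 │ 11 │ 12 │           ┃    ┃ b2 03 99 ┃     
────┴────┴────┘           ┃    ┃ 88 a1 bf ┃     
 0                        ┃    ┃ 31 25 a2 ┃     
                          ┃    ┃          ┃     
                          ┃    ┃          ┃     
                          ┃    ┃          ┃     
━━━━━━━━━━━━━━━━━━━━━━━━━━┛━━━━┛━━━━━━━━━━┛     
                                                
                                                
                                                
                                                
                                                


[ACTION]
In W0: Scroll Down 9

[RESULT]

━━━━━━━━━━━━━━━━━━━━━━━━━━┓━━━━┓                
ngPuzzle                  ┃    ┃                
──────────────────────────┨────┨                
────┬────┬────┐           ┃    ┃                
  3 │  4 │    │           ┃    ┃                
────┼────┼────┤           ┃    ┃━━━━━━━━━━┓     
  5 │  7 │  8 │           ┃    ┃r         ┃     
────┼────┼────┤           ┃    ┃──────────┨     
  2 │ 10 │ 14 │           ┃    ┃ 31 25 a2 ┃     
────┼────┼────┤           ┃    ┃          ┃     
 15 │ 11 │ 12 │           ┃    ┃          ┃     
────┴────┴────┘           ┃    ┃          ┃     
 0                        ┃    ┃          ┃     
                          ┃    ┃          ┃     
                          ┃    ┃          ┃     
                          ┃    ┃          ┃     
━━━━━━━━━━━━━━━━━━━━━━━━━━┛━━━━┛━━━━━━━━━━┛     
                                                
                                                
                                                
                                                
                                                


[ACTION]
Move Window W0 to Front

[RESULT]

━━━━━━━━━━━━━━━━━━━━━━━━━━┓━━━━┓                
ngPuzzle                  ┃    ┃                
──────────────────────────┨────┨                
────┬────┬────┐           ┃    ┃                
  3 │  4 │    │           ┃    ┃                
────┼────┼────┤       ┏━━━━━━━━━━━━━━━━━━━┓     
  5 │  7 │  8 │       ┃ HexEditor         ┃     
────┼────┼────┤       ┠───────────────────┨     
  2 │ 10 │ 14 │       ┃00000040  31 25 a2 ┃     
────┼────┼────┤       ┃                   ┃     
 15 │ 11 │ 12 │       ┃                   ┃     
────┴────┴────┘       ┃                   ┃     
 0                    ┃                   ┃     
                      ┃                   ┃     
                      ┃                   ┃     
                      ┃                   ┃     
━━━━━━━━━━━━━━━━━━━━━━┗━━━━━━━━━━━━━━━━━━━┛     
                                                
                                                
                                                
                                                
                                                


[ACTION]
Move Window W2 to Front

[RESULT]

━━━━━━━━━━━━━━━━━━━━━━━━━━┓━━━━┓                
ngPuzzle                  ┃    ┃                
──────────────────────────┨────┨                
────┬────┬────┐           ┃    ┃                
  3 │  4 │    │           ┃    ┃                
────┼────┼────┤           ┃━━━━━━━━━━━━━━━┓     
  5 │  7 │  8 │           ┃Editor         ┃     
────┼────┼────┤           ┃───────────────┨     
  2 │ 10 │ 14 │           ┃0040  31 25 a2 ┃     
────┼────┼────┤           ┃               ┃     
 15 │ 11 │ 12 │           ┃               ┃     
────┴────┴────┘           ┃               ┃     
 0                        ┃               ┃     
                          ┃               ┃     
                          ┃               ┃     
                          ┃               ┃     
━━━━━━━━━━━━━━━━━━━━━━━━━━┛━━━━━━━━━━━━━━━┛     
                                                
                                                
                                                
                                                
                                                
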